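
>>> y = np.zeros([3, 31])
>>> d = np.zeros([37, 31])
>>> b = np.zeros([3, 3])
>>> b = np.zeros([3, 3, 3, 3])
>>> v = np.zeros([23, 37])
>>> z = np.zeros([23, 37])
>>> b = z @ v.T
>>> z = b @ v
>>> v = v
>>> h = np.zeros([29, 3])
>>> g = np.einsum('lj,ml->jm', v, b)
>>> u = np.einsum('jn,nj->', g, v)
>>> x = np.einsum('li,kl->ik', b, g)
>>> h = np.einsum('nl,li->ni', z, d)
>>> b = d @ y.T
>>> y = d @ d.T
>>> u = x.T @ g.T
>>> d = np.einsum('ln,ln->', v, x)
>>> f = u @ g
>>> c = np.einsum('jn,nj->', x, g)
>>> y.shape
(37, 37)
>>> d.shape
()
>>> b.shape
(37, 3)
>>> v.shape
(23, 37)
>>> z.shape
(23, 37)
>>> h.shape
(23, 31)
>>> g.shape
(37, 23)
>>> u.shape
(37, 37)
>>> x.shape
(23, 37)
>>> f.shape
(37, 23)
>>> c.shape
()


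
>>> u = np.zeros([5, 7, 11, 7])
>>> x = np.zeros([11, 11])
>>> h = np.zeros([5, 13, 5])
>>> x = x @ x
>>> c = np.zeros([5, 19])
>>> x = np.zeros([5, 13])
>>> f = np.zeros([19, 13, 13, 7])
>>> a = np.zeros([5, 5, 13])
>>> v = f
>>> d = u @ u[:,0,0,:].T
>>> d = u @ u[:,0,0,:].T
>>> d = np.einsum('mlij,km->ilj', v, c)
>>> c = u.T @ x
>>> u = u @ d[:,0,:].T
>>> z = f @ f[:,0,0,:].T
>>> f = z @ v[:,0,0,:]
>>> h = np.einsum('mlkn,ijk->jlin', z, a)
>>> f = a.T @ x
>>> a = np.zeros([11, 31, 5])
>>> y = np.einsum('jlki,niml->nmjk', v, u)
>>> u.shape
(5, 7, 11, 13)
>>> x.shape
(5, 13)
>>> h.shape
(5, 13, 5, 19)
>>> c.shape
(7, 11, 7, 13)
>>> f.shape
(13, 5, 13)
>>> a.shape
(11, 31, 5)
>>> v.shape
(19, 13, 13, 7)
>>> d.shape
(13, 13, 7)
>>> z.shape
(19, 13, 13, 19)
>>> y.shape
(5, 11, 19, 13)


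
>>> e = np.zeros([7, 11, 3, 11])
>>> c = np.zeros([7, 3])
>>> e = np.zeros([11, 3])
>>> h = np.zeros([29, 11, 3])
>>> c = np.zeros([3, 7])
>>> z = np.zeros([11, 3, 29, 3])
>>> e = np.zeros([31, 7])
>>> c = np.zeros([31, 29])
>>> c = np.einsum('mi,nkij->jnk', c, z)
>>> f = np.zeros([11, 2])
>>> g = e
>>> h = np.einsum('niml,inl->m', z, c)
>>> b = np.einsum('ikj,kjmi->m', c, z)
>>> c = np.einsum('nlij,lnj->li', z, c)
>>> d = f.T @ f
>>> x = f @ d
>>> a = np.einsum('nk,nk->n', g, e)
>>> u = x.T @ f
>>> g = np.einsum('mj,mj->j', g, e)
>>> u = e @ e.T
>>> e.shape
(31, 7)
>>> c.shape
(3, 29)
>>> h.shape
(29,)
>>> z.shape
(11, 3, 29, 3)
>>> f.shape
(11, 2)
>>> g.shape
(7,)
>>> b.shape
(29,)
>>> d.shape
(2, 2)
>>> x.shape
(11, 2)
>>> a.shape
(31,)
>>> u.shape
(31, 31)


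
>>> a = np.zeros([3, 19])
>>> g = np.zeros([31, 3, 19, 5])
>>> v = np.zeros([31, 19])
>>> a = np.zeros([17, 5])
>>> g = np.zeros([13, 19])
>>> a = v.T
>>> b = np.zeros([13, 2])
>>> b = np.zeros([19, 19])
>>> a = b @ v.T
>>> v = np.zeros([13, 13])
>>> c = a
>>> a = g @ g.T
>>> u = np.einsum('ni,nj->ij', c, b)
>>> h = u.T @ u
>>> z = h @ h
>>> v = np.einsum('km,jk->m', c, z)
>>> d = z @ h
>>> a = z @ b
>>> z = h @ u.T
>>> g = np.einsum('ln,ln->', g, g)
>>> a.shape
(19, 19)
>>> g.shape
()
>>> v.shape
(31,)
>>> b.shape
(19, 19)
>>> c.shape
(19, 31)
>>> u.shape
(31, 19)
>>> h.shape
(19, 19)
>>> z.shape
(19, 31)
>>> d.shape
(19, 19)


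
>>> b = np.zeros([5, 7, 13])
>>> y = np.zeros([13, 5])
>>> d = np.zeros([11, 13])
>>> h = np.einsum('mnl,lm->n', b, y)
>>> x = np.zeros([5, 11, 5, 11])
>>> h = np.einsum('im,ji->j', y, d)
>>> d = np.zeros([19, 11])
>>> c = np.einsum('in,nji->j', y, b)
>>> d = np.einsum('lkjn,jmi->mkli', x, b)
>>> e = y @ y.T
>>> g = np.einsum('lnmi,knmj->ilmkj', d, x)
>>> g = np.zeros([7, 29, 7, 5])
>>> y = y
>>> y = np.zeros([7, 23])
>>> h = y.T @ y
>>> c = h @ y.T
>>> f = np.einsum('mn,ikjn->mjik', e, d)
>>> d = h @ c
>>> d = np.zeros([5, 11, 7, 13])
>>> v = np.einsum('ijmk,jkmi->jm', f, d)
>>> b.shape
(5, 7, 13)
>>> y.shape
(7, 23)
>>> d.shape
(5, 11, 7, 13)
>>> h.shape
(23, 23)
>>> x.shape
(5, 11, 5, 11)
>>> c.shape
(23, 7)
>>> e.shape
(13, 13)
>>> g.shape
(7, 29, 7, 5)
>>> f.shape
(13, 5, 7, 11)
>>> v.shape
(5, 7)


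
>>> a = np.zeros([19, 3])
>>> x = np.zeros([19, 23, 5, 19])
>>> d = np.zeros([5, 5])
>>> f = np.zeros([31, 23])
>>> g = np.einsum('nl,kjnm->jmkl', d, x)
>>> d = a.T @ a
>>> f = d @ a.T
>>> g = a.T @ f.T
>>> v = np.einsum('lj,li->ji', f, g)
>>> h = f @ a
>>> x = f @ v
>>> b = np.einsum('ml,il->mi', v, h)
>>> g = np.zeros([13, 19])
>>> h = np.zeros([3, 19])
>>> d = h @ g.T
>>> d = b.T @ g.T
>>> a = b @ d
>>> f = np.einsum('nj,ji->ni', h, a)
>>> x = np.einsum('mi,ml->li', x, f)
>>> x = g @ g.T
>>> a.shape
(19, 13)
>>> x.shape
(13, 13)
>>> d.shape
(3, 13)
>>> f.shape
(3, 13)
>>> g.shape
(13, 19)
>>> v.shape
(19, 3)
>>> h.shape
(3, 19)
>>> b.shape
(19, 3)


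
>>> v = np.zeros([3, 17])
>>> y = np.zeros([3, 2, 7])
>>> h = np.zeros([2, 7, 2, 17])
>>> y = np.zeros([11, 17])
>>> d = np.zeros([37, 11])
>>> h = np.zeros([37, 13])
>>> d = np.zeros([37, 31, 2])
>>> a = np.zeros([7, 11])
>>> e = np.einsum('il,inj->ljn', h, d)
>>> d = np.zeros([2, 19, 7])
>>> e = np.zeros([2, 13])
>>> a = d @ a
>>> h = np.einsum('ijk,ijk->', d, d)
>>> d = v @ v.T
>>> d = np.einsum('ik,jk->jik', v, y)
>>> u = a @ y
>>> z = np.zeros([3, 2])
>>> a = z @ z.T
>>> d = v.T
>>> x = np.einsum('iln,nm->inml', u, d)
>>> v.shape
(3, 17)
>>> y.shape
(11, 17)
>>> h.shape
()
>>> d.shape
(17, 3)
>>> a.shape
(3, 3)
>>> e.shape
(2, 13)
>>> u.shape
(2, 19, 17)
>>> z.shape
(3, 2)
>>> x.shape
(2, 17, 3, 19)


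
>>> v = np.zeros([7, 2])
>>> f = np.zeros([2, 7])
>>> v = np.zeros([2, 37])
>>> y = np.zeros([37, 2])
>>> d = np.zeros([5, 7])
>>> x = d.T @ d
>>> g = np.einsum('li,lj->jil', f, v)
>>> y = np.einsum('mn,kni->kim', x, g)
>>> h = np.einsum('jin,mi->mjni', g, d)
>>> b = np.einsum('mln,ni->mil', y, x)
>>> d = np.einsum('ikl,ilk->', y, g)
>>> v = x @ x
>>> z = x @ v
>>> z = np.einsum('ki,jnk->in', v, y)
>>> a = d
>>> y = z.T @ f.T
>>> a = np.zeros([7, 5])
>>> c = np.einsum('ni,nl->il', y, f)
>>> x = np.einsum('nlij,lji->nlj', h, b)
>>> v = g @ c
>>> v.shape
(37, 7, 7)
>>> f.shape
(2, 7)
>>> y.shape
(2, 2)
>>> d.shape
()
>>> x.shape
(5, 37, 7)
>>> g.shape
(37, 7, 2)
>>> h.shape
(5, 37, 2, 7)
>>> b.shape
(37, 7, 2)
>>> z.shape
(7, 2)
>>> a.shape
(7, 5)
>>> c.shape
(2, 7)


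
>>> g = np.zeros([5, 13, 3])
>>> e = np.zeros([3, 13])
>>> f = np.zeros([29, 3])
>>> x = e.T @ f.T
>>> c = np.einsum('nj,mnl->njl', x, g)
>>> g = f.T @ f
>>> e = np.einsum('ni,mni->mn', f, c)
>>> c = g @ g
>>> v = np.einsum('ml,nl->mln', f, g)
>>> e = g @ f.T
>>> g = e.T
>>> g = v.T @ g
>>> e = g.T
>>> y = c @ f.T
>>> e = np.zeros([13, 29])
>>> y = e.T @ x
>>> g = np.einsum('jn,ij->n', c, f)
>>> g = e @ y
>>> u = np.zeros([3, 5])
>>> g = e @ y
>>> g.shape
(13, 29)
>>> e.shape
(13, 29)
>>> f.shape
(29, 3)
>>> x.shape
(13, 29)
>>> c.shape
(3, 3)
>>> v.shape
(29, 3, 3)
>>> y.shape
(29, 29)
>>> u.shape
(3, 5)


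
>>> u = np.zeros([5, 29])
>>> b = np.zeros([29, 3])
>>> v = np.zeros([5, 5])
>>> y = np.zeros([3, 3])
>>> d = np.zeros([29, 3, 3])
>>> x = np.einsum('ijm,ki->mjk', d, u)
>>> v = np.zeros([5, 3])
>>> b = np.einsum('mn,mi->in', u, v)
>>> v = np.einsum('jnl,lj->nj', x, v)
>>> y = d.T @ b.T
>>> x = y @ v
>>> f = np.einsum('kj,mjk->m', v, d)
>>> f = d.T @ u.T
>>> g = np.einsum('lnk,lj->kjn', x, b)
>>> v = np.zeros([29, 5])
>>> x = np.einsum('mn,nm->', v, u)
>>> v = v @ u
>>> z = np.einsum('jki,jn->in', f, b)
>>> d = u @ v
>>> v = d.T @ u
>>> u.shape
(5, 29)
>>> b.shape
(3, 29)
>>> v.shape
(29, 29)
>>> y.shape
(3, 3, 3)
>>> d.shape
(5, 29)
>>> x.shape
()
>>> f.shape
(3, 3, 5)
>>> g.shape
(3, 29, 3)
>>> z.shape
(5, 29)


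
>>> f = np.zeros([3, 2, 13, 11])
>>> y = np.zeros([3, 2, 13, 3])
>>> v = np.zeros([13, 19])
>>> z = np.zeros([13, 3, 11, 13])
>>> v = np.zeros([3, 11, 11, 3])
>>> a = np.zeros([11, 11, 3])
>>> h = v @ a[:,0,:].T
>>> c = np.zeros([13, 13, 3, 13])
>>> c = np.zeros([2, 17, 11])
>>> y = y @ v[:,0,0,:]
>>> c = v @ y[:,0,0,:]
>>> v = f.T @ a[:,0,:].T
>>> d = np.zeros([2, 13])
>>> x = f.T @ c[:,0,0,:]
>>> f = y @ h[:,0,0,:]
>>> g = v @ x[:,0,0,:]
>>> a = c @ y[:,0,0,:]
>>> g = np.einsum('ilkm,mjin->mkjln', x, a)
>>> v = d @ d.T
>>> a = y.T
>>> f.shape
(3, 2, 13, 11)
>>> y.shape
(3, 2, 13, 3)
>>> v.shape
(2, 2)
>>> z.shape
(13, 3, 11, 13)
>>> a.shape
(3, 13, 2, 3)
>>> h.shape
(3, 11, 11, 11)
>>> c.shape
(3, 11, 11, 3)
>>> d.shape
(2, 13)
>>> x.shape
(11, 13, 2, 3)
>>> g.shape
(3, 2, 11, 13, 3)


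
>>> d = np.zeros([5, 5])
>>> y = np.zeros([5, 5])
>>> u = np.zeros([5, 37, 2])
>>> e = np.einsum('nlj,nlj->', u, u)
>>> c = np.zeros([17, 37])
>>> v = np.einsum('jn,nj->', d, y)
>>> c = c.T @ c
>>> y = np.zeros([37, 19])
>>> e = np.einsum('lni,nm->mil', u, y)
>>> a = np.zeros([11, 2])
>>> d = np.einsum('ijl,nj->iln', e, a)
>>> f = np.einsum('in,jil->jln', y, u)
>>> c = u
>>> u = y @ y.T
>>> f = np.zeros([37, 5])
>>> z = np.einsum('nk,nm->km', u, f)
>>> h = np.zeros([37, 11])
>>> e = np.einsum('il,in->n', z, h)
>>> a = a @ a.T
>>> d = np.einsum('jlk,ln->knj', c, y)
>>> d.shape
(2, 19, 5)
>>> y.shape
(37, 19)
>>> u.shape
(37, 37)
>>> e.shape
(11,)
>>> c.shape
(5, 37, 2)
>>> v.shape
()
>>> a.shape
(11, 11)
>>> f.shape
(37, 5)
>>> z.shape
(37, 5)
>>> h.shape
(37, 11)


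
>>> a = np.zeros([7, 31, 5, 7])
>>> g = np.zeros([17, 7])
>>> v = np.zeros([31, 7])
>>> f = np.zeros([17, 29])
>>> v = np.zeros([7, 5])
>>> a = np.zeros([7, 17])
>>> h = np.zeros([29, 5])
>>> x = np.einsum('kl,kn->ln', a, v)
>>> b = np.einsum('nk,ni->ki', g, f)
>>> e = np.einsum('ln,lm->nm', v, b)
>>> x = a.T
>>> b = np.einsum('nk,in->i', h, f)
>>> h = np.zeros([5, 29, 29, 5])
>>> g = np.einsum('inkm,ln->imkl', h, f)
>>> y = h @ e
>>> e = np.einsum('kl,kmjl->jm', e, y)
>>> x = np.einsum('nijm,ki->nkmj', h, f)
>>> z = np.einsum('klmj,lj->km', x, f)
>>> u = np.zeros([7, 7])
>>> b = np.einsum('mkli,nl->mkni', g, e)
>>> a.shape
(7, 17)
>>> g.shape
(5, 5, 29, 17)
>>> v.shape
(7, 5)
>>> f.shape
(17, 29)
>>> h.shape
(5, 29, 29, 5)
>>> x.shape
(5, 17, 5, 29)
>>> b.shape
(5, 5, 29, 17)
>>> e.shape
(29, 29)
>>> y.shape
(5, 29, 29, 29)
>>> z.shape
(5, 5)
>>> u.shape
(7, 7)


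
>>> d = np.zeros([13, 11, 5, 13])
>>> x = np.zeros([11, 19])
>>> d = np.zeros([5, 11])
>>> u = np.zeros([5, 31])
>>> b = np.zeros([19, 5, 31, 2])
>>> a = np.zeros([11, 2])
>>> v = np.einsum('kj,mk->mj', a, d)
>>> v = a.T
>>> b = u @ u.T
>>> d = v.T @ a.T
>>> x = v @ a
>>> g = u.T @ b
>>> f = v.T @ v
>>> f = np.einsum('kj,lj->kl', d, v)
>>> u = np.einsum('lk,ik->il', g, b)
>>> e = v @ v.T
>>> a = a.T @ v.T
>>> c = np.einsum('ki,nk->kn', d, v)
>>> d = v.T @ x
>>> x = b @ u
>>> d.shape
(11, 2)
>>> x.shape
(5, 31)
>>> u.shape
(5, 31)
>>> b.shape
(5, 5)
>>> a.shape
(2, 2)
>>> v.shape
(2, 11)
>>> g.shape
(31, 5)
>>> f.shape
(11, 2)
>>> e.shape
(2, 2)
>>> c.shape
(11, 2)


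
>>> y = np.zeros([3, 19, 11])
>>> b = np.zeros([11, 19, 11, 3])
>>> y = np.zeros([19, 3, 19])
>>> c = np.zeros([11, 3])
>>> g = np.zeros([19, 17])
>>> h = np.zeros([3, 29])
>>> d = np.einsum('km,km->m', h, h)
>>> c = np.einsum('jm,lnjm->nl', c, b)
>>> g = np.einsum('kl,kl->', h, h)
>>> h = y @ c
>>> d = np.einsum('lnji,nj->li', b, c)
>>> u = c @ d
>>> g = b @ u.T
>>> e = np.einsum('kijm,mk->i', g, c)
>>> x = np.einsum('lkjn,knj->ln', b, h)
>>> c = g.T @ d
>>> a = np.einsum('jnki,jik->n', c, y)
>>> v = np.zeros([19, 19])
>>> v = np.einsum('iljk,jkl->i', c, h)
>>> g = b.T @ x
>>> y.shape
(19, 3, 19)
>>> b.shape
(11, 19, 11, 3)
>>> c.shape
(19, 11, 19, 3)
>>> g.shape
(3, 11, 19, 3)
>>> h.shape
(19, 3, 11)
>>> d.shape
(11, 3)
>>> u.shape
(19, 3)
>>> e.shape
(19,)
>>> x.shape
(11, 3)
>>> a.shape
(11,)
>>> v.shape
(19,)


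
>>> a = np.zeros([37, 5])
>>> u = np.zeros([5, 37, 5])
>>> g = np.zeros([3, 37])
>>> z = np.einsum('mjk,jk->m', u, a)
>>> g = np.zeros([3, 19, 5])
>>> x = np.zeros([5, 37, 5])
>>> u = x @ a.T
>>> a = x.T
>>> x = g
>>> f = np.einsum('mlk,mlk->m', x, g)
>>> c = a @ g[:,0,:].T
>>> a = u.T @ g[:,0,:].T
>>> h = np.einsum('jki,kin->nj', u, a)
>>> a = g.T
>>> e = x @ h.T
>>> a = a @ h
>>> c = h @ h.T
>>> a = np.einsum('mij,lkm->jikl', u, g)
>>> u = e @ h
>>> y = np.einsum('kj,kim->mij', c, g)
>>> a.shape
(37, 37, 19, 3)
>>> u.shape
(3, 19, 5)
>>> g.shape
(3, 19, 5)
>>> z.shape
(5,)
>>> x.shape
(3, 19, 5)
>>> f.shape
(3,)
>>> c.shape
(3, 3)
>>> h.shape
(3, 5)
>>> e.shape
(3, 19, 3)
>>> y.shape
(5, 19, 3)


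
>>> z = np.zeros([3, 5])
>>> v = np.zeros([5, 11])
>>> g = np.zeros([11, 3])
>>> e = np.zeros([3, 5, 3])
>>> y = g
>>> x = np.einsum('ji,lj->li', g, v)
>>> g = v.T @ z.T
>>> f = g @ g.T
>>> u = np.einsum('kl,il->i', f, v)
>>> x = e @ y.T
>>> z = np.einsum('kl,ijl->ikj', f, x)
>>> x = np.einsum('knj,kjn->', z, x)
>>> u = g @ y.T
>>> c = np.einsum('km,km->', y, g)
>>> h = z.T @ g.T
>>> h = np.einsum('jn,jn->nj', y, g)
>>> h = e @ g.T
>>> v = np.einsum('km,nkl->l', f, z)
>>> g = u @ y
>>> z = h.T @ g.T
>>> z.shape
(11, 5, 11)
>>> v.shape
(5,)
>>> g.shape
(11, 3)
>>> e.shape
(3, 5, 3)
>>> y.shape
(11, 3)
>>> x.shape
()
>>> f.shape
(11, 11)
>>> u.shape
(11, 11)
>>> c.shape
()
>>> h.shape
(3, 5, 11)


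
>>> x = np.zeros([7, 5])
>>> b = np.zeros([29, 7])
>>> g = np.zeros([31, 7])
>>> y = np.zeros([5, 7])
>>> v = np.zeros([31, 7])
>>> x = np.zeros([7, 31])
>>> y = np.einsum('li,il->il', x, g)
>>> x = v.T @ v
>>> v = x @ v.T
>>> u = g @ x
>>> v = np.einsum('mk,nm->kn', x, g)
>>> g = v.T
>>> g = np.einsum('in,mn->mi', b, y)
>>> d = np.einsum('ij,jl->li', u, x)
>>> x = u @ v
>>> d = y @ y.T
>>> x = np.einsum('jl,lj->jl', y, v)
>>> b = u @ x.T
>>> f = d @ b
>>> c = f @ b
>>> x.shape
(31, 7)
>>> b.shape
(31, 31)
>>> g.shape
(31, 29)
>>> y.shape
(31, 7)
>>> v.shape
(7, 31)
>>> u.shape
(31, 7)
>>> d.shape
(31, 31)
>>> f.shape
(31, 31)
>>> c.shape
(31, 31)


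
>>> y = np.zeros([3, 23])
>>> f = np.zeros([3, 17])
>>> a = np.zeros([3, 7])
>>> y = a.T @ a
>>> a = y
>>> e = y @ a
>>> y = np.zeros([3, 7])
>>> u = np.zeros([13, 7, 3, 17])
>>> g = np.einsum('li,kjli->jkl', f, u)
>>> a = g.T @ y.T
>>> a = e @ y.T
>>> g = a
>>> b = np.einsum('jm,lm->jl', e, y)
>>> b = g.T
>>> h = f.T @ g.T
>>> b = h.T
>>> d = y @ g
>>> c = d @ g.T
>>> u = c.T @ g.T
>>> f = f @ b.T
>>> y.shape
(3, 7)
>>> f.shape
(3, 7)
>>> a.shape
(7, 3)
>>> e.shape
(7, 7)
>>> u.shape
(7, 7)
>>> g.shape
(7, 3)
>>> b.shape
(7, 17)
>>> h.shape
(17, 7)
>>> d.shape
(3, 3)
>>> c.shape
(3, 7)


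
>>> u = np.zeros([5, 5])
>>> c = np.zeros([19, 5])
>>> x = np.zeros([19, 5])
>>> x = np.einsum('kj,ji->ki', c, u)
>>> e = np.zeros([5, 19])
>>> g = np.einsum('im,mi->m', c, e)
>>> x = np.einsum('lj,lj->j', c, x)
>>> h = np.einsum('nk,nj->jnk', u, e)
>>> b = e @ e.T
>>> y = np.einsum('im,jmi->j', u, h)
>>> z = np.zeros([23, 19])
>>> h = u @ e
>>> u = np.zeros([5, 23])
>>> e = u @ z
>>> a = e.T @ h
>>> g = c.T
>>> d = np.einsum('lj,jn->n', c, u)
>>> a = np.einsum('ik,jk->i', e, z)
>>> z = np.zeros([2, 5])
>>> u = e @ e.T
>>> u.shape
(5, 5)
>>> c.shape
(19, 5)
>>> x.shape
(5,)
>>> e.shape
(5, 19)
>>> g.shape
(5, 19)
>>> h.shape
(5, 19)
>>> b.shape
(5, 5)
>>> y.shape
(19,)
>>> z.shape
(2, 5)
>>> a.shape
(5,)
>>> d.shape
(23,)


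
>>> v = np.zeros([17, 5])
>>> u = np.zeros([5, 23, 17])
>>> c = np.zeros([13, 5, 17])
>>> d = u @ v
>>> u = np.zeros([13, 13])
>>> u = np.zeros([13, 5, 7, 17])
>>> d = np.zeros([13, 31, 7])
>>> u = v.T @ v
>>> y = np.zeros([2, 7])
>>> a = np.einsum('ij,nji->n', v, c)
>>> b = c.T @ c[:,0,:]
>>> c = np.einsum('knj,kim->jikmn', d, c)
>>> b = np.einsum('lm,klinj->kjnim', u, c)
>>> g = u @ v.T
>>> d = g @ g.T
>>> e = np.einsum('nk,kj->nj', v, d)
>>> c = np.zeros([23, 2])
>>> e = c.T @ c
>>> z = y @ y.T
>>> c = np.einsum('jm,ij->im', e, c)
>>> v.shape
(17, 5)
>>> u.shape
(5, 5)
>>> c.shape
(23, 2)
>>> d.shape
(5, 5)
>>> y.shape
(2, 7)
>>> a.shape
(13,)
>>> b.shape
(7, 31, 17, 13, 5)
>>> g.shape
(5, 17)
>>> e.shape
(2, 2)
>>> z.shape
(2, 2)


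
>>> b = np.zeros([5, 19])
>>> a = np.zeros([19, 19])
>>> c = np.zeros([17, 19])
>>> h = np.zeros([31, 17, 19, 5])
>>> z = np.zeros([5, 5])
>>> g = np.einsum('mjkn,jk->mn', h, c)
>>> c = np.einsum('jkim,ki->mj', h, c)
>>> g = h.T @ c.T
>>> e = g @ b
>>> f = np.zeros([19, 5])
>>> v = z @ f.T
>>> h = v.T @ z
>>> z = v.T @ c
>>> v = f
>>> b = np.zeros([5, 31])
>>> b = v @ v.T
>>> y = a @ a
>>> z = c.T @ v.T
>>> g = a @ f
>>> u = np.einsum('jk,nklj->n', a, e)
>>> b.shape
(19, 19)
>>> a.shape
(19, 19)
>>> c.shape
(5, 31)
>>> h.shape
(19, 5)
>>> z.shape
(31, 19)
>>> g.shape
(19, 5)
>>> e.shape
(5, 19, 17, 19)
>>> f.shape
(19, 5)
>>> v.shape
(19, 5)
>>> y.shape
(19, 19)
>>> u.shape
(5,)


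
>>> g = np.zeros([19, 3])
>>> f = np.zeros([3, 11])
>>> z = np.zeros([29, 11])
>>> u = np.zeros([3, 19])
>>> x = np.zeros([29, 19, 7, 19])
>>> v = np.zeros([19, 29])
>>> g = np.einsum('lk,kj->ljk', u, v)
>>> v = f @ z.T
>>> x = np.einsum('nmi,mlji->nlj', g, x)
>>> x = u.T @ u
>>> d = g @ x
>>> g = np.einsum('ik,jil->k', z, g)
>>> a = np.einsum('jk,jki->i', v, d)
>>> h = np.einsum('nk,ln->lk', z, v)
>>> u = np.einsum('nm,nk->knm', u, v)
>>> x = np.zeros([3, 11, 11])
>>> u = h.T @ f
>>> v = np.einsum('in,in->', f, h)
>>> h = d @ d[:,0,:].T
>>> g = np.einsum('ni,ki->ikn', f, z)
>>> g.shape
(11, 29, 3)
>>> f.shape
(3, 11)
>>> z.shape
(29, 11)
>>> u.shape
(11, 11)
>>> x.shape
(3, 11, 11)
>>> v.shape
()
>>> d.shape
(3, 29, 19)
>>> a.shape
(19,)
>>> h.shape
(3, 29, 3)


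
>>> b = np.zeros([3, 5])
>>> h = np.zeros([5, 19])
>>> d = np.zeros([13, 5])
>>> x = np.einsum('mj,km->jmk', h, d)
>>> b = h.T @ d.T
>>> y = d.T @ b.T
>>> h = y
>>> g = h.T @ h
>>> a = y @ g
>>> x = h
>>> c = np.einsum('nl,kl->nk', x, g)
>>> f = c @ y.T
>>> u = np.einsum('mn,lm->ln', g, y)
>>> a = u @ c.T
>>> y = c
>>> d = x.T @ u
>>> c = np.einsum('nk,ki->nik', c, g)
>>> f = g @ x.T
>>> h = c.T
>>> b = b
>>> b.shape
(19, 13)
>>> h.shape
(19, 19, 5)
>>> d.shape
(19, 19)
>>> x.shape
(5, 19)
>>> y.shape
(5, 19)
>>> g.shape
(19, 19)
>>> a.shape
(5, 5)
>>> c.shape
(5, 19, 19)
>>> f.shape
(19, 5)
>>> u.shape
(5, 19)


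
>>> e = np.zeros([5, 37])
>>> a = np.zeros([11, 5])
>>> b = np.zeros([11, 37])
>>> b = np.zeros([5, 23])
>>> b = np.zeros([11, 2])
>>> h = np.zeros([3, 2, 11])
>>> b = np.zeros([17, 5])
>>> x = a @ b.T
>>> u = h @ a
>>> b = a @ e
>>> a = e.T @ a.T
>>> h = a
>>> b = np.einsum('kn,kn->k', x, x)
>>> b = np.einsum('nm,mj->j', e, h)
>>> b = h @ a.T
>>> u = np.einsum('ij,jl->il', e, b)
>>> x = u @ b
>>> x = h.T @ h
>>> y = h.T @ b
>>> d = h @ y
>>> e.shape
(5, 37)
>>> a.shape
(37, 11)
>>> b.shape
(37, 37)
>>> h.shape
(37, 11)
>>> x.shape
(11, 11)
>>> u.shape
(5, 37)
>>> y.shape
(11, 37)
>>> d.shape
(37, 37)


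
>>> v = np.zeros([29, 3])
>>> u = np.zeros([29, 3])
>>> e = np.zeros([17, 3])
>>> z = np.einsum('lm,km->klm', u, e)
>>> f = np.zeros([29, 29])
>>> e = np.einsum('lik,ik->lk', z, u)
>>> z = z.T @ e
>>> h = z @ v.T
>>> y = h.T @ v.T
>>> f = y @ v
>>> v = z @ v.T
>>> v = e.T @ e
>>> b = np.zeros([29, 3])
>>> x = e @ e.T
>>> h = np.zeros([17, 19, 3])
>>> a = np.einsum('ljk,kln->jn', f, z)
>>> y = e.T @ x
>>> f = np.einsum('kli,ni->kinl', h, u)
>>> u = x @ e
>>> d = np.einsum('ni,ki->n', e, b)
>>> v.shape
(3, 3)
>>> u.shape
(17, 3)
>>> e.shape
(17, 3)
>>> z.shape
(3, 29, 3)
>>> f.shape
(17, 3, 29, 19)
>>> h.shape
(17, 19, 3)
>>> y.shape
(3, 17)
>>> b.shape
(29, 3)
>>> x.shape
(17, 17)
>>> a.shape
(29, 3)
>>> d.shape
(17,)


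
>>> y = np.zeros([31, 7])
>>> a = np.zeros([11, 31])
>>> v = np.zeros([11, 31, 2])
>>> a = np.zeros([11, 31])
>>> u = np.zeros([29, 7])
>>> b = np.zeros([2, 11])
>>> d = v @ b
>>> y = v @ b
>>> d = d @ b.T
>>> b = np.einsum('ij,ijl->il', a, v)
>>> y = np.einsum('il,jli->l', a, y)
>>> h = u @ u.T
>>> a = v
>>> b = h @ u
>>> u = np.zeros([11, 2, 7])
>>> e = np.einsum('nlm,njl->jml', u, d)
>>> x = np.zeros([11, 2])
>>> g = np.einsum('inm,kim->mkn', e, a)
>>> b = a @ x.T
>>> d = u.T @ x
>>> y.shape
(31,)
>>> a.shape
(11, 31, 2)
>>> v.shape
(11, 31, 2)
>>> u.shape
(11, 2, 7)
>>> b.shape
(11, 31, 11)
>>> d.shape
(7, 2, 2)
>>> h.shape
(29, 29)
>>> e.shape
(31, 7, 2)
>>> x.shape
(11, 2)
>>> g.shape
(2, 11, 7)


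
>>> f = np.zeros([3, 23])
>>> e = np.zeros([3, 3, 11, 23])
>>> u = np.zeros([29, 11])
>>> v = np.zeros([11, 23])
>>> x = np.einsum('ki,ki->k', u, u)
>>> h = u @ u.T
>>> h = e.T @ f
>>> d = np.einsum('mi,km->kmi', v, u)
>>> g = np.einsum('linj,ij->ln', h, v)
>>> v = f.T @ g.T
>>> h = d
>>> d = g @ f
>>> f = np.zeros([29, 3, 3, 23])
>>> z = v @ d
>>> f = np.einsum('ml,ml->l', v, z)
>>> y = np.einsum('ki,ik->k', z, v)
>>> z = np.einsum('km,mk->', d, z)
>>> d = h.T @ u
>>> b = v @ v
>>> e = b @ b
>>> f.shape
(23,)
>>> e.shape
(23, 23)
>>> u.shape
(29, 11)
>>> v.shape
(23, 23)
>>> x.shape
(29,)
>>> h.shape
(29, 11, 23)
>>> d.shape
(23, 11, 11)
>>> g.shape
(23, 3)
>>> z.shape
()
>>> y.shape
(23,)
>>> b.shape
(23, 23)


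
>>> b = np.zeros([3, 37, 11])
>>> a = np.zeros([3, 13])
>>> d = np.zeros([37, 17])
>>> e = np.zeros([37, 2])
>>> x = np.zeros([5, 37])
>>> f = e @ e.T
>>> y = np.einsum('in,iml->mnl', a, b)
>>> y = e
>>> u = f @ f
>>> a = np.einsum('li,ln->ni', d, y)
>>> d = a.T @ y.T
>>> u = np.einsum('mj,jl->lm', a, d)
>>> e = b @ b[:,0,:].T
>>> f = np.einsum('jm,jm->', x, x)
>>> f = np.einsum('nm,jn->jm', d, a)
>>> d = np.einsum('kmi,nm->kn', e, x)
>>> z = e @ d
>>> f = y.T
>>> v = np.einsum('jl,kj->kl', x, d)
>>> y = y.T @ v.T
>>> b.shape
(3, 37, 11)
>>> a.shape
(2, 17)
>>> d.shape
(3, 5)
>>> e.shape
(3, 37, 3)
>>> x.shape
(5, 37)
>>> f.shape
(2, 37)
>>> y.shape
(2, 3)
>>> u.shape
(37, 2)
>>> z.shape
(3, 37, 5)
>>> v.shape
(3, 37)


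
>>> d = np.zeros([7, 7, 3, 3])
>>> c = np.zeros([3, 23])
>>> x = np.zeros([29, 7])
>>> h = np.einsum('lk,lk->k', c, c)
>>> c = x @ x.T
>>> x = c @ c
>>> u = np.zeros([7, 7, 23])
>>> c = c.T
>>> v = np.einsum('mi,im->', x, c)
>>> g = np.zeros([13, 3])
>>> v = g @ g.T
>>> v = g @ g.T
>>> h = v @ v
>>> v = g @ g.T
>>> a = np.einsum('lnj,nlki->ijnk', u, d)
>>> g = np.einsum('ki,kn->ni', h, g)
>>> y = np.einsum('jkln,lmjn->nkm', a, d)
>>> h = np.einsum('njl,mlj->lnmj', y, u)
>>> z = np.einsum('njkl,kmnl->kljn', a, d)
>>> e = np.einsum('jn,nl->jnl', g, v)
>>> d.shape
(7, 7, 3, 3)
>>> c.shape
(29, 29)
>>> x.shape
(29, 29)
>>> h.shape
(7, 3, 7, 23)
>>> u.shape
(7, 7, 23)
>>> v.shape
(13, 13)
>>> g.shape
(3, 13)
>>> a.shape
(3, 23, 7, 3)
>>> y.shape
(3, 23, 7)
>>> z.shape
(7, 3, 23, 3)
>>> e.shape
(3, 13, 13)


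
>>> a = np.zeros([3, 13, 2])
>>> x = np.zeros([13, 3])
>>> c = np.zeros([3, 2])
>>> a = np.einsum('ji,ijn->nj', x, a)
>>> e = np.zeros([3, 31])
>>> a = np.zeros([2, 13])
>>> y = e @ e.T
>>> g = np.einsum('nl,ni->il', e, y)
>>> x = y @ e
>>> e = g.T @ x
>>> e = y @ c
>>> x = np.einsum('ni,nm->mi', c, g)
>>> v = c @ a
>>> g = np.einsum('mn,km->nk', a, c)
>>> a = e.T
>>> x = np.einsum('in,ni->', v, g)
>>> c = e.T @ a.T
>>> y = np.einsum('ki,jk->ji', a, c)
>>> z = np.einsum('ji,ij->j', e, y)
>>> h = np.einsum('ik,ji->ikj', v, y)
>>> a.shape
(2, 3)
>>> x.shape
()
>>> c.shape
(2, 2)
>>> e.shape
(3, 2)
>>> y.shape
(2, 3)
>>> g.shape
(13, 3)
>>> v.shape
(3, 13)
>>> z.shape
(3,)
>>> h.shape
(3, 13, 2)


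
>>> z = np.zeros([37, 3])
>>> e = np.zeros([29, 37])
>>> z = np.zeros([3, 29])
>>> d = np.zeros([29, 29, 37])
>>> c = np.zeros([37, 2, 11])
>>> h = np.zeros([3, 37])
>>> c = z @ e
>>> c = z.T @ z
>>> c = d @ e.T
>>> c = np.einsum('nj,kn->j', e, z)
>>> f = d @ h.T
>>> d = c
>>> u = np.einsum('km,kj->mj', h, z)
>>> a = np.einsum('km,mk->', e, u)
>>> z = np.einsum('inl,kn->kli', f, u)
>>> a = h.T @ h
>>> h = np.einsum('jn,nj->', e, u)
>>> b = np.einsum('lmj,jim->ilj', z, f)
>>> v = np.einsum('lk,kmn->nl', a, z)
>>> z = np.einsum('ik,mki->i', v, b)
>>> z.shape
(29,)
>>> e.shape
(29, 37)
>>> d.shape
(37,)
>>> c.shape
(37,)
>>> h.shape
()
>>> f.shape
(29, 29, 3)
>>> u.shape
(37, 29)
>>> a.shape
(37, 37)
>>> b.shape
(29, 37, 29)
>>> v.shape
(29, 37)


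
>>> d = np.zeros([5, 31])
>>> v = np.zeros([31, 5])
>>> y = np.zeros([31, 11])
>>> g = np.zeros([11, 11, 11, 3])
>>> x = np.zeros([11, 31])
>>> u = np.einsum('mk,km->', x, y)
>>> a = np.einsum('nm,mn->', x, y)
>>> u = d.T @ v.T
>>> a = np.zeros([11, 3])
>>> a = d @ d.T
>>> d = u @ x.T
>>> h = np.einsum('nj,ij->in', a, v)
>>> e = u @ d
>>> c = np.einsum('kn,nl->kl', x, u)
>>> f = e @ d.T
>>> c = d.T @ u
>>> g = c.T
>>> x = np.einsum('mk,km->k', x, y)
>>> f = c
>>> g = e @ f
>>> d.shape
(31, 11)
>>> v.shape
(31, 5)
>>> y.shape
(31, 11)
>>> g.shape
(31, 31)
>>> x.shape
(31,)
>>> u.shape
(31, 31)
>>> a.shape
(5, 5)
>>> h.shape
(31, 5)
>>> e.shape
(31, 11)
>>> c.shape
(11, 31)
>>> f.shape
(11, 31)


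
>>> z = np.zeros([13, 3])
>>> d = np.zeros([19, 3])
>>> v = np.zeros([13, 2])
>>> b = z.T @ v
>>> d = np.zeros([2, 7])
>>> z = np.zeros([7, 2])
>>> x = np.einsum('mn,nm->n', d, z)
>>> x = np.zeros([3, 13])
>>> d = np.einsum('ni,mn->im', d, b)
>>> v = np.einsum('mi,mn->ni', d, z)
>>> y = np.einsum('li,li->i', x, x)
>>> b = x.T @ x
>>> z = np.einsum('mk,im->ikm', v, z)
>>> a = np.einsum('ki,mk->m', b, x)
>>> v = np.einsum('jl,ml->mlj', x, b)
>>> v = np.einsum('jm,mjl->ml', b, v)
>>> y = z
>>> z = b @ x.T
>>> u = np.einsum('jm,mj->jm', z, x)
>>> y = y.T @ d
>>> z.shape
(13, 3)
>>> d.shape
(7, 3)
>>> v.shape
(13, 3)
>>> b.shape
(13, 13)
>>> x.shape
(3, 13)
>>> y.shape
(2, 3, 3)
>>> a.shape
(3,)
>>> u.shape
(13, 3)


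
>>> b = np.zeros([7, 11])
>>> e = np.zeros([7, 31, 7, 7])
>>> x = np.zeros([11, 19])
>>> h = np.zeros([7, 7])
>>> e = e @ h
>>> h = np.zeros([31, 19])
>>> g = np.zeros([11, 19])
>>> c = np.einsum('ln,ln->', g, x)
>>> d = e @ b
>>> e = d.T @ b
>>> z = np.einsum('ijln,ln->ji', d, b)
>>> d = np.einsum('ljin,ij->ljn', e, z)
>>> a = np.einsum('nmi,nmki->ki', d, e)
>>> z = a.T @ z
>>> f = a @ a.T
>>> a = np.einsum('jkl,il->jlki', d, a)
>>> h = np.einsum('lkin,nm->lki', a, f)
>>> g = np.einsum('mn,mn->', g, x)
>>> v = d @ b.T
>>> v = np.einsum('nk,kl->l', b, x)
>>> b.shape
(7, 11)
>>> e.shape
(11, 7, 31, 11)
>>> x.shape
(11, 19)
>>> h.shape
(11, 11, 7)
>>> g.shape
()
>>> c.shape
()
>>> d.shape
(11, 7, 11)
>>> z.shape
(11, 7)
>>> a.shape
(11, 11, 7, 31)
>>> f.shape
(31, 31)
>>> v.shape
(19,)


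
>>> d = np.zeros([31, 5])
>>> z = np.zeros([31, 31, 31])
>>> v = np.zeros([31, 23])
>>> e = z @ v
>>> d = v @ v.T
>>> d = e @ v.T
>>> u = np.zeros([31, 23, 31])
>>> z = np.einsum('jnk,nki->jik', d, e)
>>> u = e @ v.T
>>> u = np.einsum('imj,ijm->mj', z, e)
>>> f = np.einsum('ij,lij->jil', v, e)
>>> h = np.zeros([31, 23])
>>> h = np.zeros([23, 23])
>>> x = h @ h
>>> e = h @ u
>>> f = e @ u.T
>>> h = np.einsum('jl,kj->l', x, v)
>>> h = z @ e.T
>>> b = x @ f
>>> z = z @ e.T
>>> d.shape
(31, 31, 31)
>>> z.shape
(31, 23, 23)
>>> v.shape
(31, 23)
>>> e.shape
(23, 31)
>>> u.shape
(23, 31)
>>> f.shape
(23, 23)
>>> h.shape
(31, 23, 23)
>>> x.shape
(23, 23)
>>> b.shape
(23, 23)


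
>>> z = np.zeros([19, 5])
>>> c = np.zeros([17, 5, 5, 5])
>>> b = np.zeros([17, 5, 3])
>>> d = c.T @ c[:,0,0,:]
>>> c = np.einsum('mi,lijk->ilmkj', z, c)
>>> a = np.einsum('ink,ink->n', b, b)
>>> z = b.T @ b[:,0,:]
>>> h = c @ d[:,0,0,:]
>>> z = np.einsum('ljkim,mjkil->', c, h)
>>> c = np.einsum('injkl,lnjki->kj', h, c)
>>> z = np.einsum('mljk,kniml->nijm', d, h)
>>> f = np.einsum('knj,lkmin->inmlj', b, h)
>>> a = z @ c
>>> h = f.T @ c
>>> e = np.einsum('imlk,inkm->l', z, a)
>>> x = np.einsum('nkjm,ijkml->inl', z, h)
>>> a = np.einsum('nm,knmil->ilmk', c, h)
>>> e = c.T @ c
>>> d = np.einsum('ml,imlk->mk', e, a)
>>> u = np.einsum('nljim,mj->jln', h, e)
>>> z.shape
(17, 19, 5, 5)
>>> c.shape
(5, 19)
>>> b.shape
(17, 5, 3)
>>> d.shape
(19, 3)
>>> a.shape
(5, 19, 19, 3)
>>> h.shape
(3, 5, 19, 5, 19)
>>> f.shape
(5, 5, 19, 5, 3)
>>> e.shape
(19, 19)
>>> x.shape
(3, 17, 19)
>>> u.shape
(19, 5, 3)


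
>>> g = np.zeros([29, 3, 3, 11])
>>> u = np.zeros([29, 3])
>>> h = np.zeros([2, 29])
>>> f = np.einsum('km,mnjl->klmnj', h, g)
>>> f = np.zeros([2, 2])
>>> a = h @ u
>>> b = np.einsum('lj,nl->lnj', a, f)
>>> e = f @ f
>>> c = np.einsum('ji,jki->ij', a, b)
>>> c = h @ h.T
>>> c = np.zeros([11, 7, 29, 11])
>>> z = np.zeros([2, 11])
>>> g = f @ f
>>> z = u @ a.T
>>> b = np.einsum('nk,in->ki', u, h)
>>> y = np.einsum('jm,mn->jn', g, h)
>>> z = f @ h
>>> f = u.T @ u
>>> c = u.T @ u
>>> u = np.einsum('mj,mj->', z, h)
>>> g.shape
(2, 2)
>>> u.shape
()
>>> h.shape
(2, 29)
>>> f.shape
(3, 3)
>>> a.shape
(2, 3)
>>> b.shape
(3, 2)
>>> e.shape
(2, 2)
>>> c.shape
(3, 3)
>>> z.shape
(2, 29)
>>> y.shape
(2, 29)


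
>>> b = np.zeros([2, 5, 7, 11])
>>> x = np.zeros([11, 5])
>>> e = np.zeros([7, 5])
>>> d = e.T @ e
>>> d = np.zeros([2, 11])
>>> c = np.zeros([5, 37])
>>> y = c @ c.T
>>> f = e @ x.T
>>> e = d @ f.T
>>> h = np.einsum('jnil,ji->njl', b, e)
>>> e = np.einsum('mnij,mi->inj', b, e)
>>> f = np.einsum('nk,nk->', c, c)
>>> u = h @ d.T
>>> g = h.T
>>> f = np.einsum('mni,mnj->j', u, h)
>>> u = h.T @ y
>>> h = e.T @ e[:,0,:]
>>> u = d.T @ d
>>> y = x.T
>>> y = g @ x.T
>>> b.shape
(2, 5, 7, 11)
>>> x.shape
(11, 5)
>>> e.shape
(7, 5, 11)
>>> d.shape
(2, 11)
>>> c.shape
(5, 37)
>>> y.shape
(11, 2, 11)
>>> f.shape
(11,)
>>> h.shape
(11, 5, 11)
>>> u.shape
(11, 11)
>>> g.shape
(11, 2, 5)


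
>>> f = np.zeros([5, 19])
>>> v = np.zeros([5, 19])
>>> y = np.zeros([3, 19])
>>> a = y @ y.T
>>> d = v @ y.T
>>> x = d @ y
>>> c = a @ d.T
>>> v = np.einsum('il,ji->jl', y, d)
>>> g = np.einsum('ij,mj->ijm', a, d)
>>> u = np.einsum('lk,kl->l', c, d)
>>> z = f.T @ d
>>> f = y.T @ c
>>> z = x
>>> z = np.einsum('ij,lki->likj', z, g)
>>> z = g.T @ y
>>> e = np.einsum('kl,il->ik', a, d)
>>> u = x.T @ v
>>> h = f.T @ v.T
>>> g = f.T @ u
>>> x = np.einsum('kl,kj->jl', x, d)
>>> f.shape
(19, 5)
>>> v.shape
(5, 19)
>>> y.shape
(3, 19)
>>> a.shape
(3, 3)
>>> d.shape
(5, 3)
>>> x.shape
(3, 19)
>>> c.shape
(3, 5)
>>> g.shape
(5, 19)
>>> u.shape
(19, 19)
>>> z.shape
(5, 3, 19)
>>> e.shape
(5, 3)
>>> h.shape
(5, 5)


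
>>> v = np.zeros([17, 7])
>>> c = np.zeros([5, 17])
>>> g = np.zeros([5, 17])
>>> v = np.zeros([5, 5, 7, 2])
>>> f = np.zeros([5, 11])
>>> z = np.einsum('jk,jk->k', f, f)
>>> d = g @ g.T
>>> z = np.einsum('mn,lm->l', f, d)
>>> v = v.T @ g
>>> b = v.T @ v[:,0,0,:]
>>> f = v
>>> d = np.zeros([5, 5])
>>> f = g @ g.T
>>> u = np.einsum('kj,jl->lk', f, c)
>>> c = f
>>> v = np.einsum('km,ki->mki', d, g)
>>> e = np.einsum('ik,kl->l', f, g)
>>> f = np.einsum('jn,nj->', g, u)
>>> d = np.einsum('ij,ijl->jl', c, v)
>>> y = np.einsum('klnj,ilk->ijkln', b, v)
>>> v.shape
(5, 5, 17)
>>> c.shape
(5, 5)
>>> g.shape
(5, 17)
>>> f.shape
()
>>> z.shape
(5,)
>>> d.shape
(5, 17)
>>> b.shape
(17, 5, 7, 17)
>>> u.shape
(17, 5)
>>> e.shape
(17,)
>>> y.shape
(5, 17, 17, 5, 7)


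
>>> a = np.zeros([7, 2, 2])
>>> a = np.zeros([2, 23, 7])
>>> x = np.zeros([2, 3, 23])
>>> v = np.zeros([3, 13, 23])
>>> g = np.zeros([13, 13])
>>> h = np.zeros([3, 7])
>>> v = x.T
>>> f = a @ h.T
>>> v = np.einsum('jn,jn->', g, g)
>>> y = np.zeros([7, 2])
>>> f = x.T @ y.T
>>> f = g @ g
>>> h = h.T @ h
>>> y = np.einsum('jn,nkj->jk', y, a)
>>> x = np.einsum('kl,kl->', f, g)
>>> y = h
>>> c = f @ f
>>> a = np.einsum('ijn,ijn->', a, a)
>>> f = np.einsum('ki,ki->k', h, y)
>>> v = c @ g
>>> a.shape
()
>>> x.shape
()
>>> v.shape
(13, 13)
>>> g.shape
(13, 13)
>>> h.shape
(7, 7)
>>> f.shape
(7,)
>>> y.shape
(7, 7)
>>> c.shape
(13, 13)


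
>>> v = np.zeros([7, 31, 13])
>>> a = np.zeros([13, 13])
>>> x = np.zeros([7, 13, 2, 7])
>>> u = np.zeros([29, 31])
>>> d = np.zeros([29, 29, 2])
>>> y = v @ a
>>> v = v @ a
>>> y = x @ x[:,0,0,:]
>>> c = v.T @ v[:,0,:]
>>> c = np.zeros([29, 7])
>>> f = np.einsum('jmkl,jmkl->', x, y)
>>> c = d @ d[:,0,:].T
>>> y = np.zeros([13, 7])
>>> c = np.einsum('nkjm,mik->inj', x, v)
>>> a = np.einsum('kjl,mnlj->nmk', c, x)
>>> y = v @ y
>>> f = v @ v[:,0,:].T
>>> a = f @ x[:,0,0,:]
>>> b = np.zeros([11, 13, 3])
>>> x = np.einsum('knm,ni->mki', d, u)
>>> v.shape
(7, 31, 13)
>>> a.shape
(7, 31, 7)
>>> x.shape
(2, 29, 31)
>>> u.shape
(29, 31)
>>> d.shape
(29, 29, 2)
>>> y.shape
(7, 31, 7)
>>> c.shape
(31, 7, 2)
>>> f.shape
(7, 31, 7)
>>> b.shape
(11, 13, 3)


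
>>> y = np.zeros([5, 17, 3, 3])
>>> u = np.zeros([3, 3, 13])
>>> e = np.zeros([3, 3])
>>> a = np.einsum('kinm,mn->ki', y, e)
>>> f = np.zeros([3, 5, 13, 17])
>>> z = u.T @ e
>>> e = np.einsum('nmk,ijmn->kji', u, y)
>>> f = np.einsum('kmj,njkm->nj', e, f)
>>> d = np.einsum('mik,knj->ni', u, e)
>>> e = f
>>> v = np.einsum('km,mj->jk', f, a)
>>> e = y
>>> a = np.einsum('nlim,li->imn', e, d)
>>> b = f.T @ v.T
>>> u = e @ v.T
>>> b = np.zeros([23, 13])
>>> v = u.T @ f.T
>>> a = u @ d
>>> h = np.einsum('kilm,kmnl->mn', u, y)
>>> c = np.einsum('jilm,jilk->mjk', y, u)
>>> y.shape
(5, 17, 3, 3)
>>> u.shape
(5, 17, 3, 17)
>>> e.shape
(5, 17, 3, 3)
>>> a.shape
(5, 17, 3, 3)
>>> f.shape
(3, 5)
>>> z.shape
(13, 3, 3)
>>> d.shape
(17, 3)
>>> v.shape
(17, 3, 17, 3)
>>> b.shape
(23, 13)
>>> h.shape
(17, 3)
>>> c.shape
(3, 5, 17)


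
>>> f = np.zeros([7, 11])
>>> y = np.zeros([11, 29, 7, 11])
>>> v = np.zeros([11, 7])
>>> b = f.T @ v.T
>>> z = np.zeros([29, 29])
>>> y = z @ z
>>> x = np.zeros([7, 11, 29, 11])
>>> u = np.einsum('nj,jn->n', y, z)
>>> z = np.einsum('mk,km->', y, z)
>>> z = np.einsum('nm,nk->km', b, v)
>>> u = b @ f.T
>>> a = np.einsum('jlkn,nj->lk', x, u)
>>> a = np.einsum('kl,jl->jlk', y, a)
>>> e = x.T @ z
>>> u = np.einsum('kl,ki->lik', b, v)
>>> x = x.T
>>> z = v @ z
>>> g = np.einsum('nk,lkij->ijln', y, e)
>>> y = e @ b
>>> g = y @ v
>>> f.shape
(7, 11)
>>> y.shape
(11, 29, 11, 11)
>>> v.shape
(11, 7)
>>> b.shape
(11, 11)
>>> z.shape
(11, 11)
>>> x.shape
(11, 29, 11, 7)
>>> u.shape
(11, 7, 11)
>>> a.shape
(11, 29, 29)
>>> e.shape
(11, 29, 11, 11)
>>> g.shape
(11, 29, 11, 7)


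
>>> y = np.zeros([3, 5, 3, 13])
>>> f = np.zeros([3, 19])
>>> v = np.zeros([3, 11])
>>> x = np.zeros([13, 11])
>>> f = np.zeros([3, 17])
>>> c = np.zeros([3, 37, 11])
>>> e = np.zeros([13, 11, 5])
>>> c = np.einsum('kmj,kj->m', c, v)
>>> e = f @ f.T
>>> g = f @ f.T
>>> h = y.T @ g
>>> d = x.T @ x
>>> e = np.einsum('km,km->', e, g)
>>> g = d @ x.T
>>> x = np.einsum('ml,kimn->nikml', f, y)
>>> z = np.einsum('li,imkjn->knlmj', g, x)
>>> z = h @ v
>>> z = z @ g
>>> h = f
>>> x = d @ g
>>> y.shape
(3, 5, 3, 13)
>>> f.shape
(3, 17)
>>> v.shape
(3, 11)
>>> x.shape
(11, 13)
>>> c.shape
(37,)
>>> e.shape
()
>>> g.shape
(11, 13)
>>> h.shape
(3, 17)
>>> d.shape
(11, 11)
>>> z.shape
(13, 3, 5, 13)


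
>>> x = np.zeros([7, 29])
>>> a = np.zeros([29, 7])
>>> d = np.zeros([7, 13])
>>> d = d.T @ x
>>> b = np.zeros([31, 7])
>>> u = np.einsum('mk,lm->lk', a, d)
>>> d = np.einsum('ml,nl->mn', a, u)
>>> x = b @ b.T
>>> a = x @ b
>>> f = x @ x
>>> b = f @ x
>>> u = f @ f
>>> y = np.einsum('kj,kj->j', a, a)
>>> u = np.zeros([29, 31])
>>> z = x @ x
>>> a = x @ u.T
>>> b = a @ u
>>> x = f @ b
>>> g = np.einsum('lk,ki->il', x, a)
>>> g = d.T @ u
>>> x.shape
(31, 31)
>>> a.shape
(31, 29)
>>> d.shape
(29, 13)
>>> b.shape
(31, 31)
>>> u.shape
(29, 31)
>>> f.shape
(31, 31)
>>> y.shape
(7,)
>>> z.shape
(31, 31)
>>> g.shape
(13, 31)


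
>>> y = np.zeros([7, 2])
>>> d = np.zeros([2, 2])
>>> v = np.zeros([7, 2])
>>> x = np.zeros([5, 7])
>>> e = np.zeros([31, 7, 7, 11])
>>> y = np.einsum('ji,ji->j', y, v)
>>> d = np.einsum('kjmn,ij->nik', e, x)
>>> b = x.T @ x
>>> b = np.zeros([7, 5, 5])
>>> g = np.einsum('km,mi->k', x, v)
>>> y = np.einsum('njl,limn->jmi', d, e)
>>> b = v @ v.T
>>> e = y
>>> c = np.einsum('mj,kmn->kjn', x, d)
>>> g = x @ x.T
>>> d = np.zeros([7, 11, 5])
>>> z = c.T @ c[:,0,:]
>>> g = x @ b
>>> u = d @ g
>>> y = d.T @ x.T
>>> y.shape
(5, 11, 5)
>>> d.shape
(7, 11, 5)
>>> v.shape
(7, 2)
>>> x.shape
(5, 7)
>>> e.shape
(5, 7, 7)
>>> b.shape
(7, 7)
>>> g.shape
(5, 7)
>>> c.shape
(11, 7, 31)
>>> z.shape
(31, 7, 31)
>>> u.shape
(7, 11, 7)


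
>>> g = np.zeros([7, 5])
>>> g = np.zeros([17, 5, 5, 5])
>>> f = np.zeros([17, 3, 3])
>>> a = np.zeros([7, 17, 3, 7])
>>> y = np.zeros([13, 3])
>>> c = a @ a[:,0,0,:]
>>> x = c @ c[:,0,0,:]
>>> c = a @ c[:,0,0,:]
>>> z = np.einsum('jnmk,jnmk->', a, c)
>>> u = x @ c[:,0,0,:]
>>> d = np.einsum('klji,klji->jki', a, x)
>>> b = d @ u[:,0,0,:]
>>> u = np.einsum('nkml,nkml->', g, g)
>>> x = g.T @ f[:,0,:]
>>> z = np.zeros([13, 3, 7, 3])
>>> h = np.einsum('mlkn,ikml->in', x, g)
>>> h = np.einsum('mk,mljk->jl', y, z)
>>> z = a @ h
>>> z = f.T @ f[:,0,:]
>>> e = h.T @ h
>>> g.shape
(17, 5, 5, 5)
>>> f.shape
(17, 3, 3)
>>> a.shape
(7, 17, 3, 7)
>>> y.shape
(13, 3)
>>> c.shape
(7, 17, 3, 7)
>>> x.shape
(5, 5, 5, 3)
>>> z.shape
(3, 3, 3)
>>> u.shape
()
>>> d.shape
(3, 7, 7)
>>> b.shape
(3, 7, 7)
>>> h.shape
(7, 3)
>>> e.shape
(3, 3)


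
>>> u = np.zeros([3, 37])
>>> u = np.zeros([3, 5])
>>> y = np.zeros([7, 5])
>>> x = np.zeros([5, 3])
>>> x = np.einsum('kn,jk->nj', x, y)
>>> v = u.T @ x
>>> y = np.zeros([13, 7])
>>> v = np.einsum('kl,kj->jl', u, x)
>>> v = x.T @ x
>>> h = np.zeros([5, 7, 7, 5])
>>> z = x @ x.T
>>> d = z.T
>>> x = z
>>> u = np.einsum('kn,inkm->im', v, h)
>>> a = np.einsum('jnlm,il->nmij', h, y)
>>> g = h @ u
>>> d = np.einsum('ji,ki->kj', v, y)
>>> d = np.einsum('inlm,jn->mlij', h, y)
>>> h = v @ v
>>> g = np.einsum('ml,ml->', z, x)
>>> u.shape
(5, 5)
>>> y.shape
(13, 7)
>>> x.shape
(3, 3)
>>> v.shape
(7, 7)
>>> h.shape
(7, 7)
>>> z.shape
(3, 3)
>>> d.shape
(5, 7, 5, 13)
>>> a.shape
(7, 5, 13, 5)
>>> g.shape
()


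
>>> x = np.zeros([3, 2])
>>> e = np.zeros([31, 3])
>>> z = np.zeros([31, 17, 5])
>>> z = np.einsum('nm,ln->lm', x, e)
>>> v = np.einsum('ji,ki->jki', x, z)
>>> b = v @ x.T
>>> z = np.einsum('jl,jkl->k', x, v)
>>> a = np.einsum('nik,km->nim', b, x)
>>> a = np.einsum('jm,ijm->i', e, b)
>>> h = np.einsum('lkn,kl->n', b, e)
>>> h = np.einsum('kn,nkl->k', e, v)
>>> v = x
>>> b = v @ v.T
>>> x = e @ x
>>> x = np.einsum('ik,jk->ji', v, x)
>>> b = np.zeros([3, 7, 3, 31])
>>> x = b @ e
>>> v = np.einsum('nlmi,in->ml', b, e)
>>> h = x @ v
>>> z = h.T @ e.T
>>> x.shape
(3, 7, 3, 3)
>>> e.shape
(31, 3)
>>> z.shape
(7, 3, 7, 31)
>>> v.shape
(3, 7)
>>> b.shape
(3, 7, 3, 31)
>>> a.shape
(3,)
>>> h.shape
(3, 7, 3, 7)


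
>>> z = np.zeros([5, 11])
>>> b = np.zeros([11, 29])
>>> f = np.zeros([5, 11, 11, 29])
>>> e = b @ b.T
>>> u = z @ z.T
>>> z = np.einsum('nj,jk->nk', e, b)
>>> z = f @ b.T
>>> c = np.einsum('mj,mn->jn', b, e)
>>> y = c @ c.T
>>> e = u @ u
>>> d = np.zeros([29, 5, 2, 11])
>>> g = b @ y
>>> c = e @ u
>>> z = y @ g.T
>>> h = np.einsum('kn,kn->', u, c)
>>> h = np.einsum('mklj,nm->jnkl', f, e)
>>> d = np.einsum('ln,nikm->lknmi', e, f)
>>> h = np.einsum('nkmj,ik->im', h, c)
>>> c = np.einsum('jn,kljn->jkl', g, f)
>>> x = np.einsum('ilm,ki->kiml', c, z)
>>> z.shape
(29, 11)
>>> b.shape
(11, 29)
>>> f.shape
(5, 11, 11, 29)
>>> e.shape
(5, 5)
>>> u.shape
(5, 5)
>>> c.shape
(11, 5, 11)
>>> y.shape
(29, 29)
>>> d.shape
(5, 11, 5, 29, 11)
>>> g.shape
(11, 29)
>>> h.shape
(5, 11)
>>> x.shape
(29, 11, 11, 5)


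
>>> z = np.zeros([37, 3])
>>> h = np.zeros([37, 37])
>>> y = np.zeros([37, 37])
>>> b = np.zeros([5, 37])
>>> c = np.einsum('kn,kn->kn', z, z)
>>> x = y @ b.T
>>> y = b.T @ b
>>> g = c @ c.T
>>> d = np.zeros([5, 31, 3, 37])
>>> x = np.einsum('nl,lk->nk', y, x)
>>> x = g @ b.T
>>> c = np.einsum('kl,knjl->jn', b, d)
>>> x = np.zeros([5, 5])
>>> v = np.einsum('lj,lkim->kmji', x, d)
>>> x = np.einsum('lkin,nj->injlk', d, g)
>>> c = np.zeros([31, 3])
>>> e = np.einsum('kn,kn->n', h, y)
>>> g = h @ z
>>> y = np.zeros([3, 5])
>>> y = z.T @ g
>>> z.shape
(37, 3)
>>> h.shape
(37, 37)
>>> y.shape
(3, 3)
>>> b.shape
(5, 37)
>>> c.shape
(31, 3)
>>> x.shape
(3, 37, 37, 5, 31)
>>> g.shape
(37, 3)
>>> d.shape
(5, 31, 3, 37)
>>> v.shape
(31, 37, 5, 3)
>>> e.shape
(37,)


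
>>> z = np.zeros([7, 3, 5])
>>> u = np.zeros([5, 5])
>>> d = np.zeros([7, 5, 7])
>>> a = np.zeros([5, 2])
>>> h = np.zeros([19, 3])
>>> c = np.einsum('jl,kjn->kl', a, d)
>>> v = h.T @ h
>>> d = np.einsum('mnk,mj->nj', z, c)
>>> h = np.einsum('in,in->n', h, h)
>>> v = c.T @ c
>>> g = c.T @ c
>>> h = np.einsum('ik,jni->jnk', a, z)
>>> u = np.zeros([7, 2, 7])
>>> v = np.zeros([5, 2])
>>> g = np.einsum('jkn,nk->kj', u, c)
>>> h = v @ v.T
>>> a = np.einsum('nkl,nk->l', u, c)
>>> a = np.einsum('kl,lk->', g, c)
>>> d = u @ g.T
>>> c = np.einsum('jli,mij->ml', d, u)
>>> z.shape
(7, 3, 5)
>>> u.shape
(7, 2, 7)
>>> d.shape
(7, 2, 2)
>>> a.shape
()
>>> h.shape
(5, 5)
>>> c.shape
(7, 2)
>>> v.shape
(5, 2)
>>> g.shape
(2, 7)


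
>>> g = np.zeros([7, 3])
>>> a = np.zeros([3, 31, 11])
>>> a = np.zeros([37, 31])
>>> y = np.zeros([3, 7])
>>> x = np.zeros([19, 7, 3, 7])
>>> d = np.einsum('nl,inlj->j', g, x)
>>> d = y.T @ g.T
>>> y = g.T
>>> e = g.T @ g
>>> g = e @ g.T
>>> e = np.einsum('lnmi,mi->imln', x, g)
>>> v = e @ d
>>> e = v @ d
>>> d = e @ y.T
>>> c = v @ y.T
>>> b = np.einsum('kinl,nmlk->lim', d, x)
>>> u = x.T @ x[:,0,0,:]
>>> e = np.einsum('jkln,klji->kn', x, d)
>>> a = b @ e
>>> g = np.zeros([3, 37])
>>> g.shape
(3, 37)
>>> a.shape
(3, 3, 7)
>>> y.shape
(3, 7)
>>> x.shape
(19, 7, 3, 7)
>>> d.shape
(7, 3, 19, 3)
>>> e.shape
(7, 7)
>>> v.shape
(7, 3, 19, 7)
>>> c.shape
(7, 3, 19, 3)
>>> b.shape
(3, 3, 7)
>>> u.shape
(7, 3, 7, 7)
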